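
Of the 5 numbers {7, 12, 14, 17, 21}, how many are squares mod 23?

(7/23) = -1 → non-residue.
(12/23) = +1 → QR.
(14/23) = -1 → non-residue.
(17/23) = -1 → non-residue.
(21/23) = -1 → non-residue.
Total quadratic residues among the 5: 1.

1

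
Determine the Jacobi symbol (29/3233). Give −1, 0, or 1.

-1

Reciprocity: 29 ≡ 1 and 3233 ≡ 1 (mod 4), so (29/3233) = +(3233/29).
Reduce top mod 29: now compute (14/29).
Pull out 2: since 29 ≡ 5 (mod 8), (2/29) = -1.
Reciprocity: 7 ≡ 3 and 29 ≡ 1 (mod 4), so (7/29) = +(29/7).
Reduce top mod 7: now compute (1/7).
Reached (1/7) = 1. Collecting the sign flips along the way, the symbol is -1.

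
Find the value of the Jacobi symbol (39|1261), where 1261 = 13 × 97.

Reciprocity: 39 ≡ 3 and 1261 ≡ 1 (mod 4), so (39/1261) = +(1261/39).
Reduce top mod 39: now compute (13/39).
Reciprocity: 13 ≡ 1 and 39 ≡ 3 (mod 4), so (13/39) = +(39/13).
Reduce top mod 13: now compute (0/13).
Top reduces to 0: gcd > 1, so the symbol is 0.

0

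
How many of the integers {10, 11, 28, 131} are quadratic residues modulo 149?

1

(10/149) = -1 → non-residue.
(11/149) = -1 → non-residue.
(28/149) = +1 → QR.
(131/149) = -1 → non-residue.
Total quadratic residues among the 4: 1.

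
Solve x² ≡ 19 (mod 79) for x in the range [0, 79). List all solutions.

Since 79 ≡ 3 (mod 4), a square root of 19 is 19^((79+1)/4) = 19^20 mod 79.
Repeated squaring: 19^2≡45, 19^4≡50, 19^8≡51, 19^16≡73 (mod 79).
19^20 = 19^(16+4) ≡ 16 (mod 79).
Check: 16² = 256 ≡ 19 (mod 79). The two roots are 16 and 63.

16, 63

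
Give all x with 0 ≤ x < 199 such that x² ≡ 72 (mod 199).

Since 199 ≡ 3 (mod 4), a square root of 72 is 72^((199+1)/4) = 72^50 mod 199.
Repeated squaring: 72^2≡10, 72^4≡100, 72^8≡50, 72^16≡112, 72^32≡7 (mod 199).
72^50 = 72^(32+16+2) ≡ 79 (mod 199).
Check: 79² = 6241 ≡ 72 (mod 199). The two roots are 79 and 120.

79, 120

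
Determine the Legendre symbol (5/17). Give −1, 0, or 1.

Euler's criterion: (5/17) ≡ 5^8 (mod 17).
5^2 ≡ 8 (mod 17)
5^4 ≡ 13 (mod 17)
5^8 ≡ 16 (mod 17)
5^8 = 5^(8) ≡ 16 (mod 17).
Result is 16 ≡ −1, so (5/17) = −1.

-1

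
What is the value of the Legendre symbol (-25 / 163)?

First reduce: -25 ≡ 138 (mod 163).
Pull out 2: since 163 ≡ 3 (mod 8), (2/163) = -1.
Reciprocity: 69 ≡ 1 and 163 ≡ 3 (mod 4), so (69/163) = +(163/69).
Reduce top mod 69: now compute (25/69).
Reciprocity: 25 ≡ 1 and 69 ≡ 1 (mod 4), so (25/69) = +(69/25).
Reduce top mod 25: now compute (19/25).
Reciprocity: 19 ≡ 3 and 25 ≡ 1 (mod 4), so (19/25) = +(25/19).
Reduce top mod 19: now compute (6/19).
Pull out 2: since 19 ≡ 3 (mod 8), (2/19) = -1.
Reciprocity: 3 ≡ 3 and 19 ≡ 3 (mod 4), so (3/19) = −(19/3).
Reduce top mod 3: now compute (1/3).
Reached (1/3) = 1. Collecting the sign flips along the way, the symbol is -1.

-1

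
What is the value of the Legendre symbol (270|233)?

1

First reduce: 270 ≡ 37 (mod 233).
Reciprocity: 37 ≡ 1 and 233 ≡ 1 (mod 4), so (37/233) = +(233/37).
Reduce top mod 37: now compute (11/37).
Reciprocity: 11 ≡ 3 and 37 ≡ 1 (mod 4), so (11/37) = +(37/11).
Reduce top mod 11: now compute (4/11).
Pull out 2^2: since 11 ≡ 3 (mod 8), (2/11) = -1, so (2/11)^2 = +1.
Reached (1/11) = 1. Collecting the sign flips along the way, the symbol is +1.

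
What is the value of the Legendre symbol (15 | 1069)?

1

Reciprocity: 15 ≡ 3 and 1069 ≡ 1 (mod 4), so (15/1069) = +(1069/15).
Reduce top mod 15: now compute (4/15).
Pull out 2^2: since 15 ≡ 7 (mod 8), (2/15) = +1, so (2/15)^2 = +1.
Reached (1/15) = 1. Collecting the sign flips along the way, the symbol is +1.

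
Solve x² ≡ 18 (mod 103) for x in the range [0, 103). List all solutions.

Since 103 ≡ 3 (mod 4), a square root of 18 is 18^((103+1)/4) = 18^26 mod 103.
Repeated squaring: 18^2≡15, 18^4≡19, 18^8≡52, 18^16≡26 (mod 103).
18^26 = 18^(16+8+2) ≡ 92 (mod 103).
Check: 92² = 8464 ≡ 18 (mod 103). The two roots are 11 and 92.

11, 92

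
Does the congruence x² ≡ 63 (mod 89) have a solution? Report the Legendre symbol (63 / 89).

Euler's criterion: (63/89) ≡ 63^44 (mod 89).
63^2 ≡ 53 (mod 89)
63^4 ≡ 50 (mod 89)
63^8 ≡ 8 (mod 89)
63^16 ≡ 64 (mod 89)
63^32 ≡ 2 (mod 89)
63^44 = 63^(32+8+4) ≡ 88 (mod 89).
Result is 88 ≡ −1, so (63/89) = −1.

-1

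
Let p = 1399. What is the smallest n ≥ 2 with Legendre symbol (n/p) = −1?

(2/1399) = +1, so 2 is a residue.
(3/1399) = −1, so 3 is the smallest positive non-residue mod 1399.

3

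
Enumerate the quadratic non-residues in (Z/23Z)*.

5,7,10,11,14,15,17,19,20,21,22

Square k = 1,…,11 (k and 23−k give the same square):
1²=1, 2²=4, 3²=9, 4²=16, 5²≡2, 6²≡13, 7²≡3, 8²≡18, 9²≡12, 10²≡8, 11²≡6 (mod 23).
The residues are {1, 2, 3, 4, 6, 8, 9, 12, 13, 16, 18}; the non-residues are the remaining 11 nonzero classes.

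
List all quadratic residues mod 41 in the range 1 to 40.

1, 2, 4, 5, 8, 9, 10, 16, 18, 20, 21, 23, 25, 31, 32, 33, 36, 37, 39, 40

Square k = 1,…,20 (k and 41−k give the same square):
1²=1, 2²=4, 3²=9, 4²=16, 5²=25, 6²=36, 7²≡8, 8²≡23, 9²≡40, 10²≡18, 11²≡39, 12²≡21, 13²≡5, 14²≡32, 15²≡20, 16²≡10, 17²≡2, 18²≡37, 19²≡33, 20²≡31 (mod 41).
So the quadratic residues mod 41 are {1, 2, 4, 5, 8, 9, 10, 16, 18, 20, 21, 23, 25, 31, 32, 33, 36, 37, 39, 40}.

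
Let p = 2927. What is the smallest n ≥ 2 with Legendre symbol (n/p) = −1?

5

(2/2927) = +1, so 2 is a residue.
(3/2927) = +1, so 3 is a residue.
(4/2927) = +1, so 4 is a residue.
(5/2927) = −1, so 5 is the smallest positive non-residue mod 2927.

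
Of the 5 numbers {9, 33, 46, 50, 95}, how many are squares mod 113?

(9/113) = +1 → QR.
(33/113) = -1 → non-residue.
(46/113) = -1 → non-residue.
(50/113) = +1 → QR.
(95/113) = +1 → QR.
Total quadratic residues among the 5: 3.

3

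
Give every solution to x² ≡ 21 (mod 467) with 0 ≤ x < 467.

75, 392

Since 467 ≡ 3 (mod 4), a square root of 21 is 21^((467+1)/4) = 21^117 mod 467.
Repeated squaring: 21^2≡441, 21^4≡209, 21^8≡250, 21^16≡389, 21^32≡13, 21^64≡169 (mod 467).
21^117 = 21^(64+32+16+4+1) ≡ 75 (mod 467).
Check: 75² = 5625 ≡ 21 (mod 467). The two roots are 75 and 392.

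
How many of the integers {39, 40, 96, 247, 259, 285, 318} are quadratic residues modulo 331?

4

(39/331) = +1 → QR.
(40/331) = -1 → non-residue.
(96/331) = +1 → QR.
(247/331) = -1 → non-residue.
(259/331) = +1 → QR.
(285/331) = -1 → non-residue.
(318/331) = +1 → QR.
Total quadratic residues among the 7: 4.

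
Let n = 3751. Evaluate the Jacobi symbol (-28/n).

First reduce: -28 ≡ 3723 (mod 3751).
Reciprocity: 3723 ≡ 3 and 3751 ≡ 3 (mod 4), so (3723/3751) = −(3751/3723).
Reduce top mod 3723: now compute (28/3723).
Pull out 2^2: since 3723 ≡ 3 (mod 8), (2/3723) = -1, so (2/3723)^2 = +1.
Reciprocity: 7 ≡ 3 and 3723 ≡ 3 (mod 4), so (7/3723) = −(3723/7).
Reduce top mod 7: now compute (6/7).
Pull out 2: since 7 ≡ 7 (mod 8), (2/7) = +1.
Reciprocity: 3 ≡ 3 and 7 ≡ 3 (mod 4), so (3/7) = −(7/3).
Reduce top mod 3: now compute (1/3).
Reached (1/3) = 1. Collecting the sign flips along the way, the symbol is -1.

-1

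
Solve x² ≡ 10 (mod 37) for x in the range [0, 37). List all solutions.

37 ≡ 1 (mod 4), so we find a root by search.
Trying successive values, 11² = 121 ≡ 10 (mod 37). The other root is 37 − 11 = 26.

11, 26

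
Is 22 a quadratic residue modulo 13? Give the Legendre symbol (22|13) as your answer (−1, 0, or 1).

1

First reduce: 22 ≡ 9 (mod 13).
Reciprocity: 9 ≡ 1 and 13 ≡ 1 (mod 4), so (9/13) = +(13/9).
Reduce top mod 9: now compute (4/9).
Pull out 2^2: since 9 ≡ 1 (mod 8), (2/9) = +1, so (2/9)^2 = +1.
Reached (1/9) = 1. Collecting the sign flips along the way, the symbol is +1.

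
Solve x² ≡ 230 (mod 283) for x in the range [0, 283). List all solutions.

Since 283 ≡ 3 (mod 4), a square root of 230 is 230^((283+1)/4) = 230^71 mod 283.
Repeated squaring: 230^2≡262, 230^4≡158, 230^8≡60, 230^16≡204, 230^32≡15, 230^64≡225 (mod 283).
230^71 = 230^(64+4+2+1) ≡ 71 (mod 283).
Check: 71² = 5041 ≡ 230 (mod 283). The two roots are 71 and 212.

71, 212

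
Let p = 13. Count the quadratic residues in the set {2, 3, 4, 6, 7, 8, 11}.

(2/13) = -1 → non-residue.
(3/13) = +1 → QR.
(4/13) = +1 → QR.
(6/13) = -1 → non-residue.
(7/13) = -1 → non-residue.
(8/13) = -1 → non-residue.
(11/13) = -1 → non-residue.
Total quadratic residues among the 7: 2.

2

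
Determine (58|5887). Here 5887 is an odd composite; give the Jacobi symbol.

Pull out 2: since 5887 ≡ 7 (mod 8), (2/5887) = +1.
Reciprocity: 29 ≡ 1 and 5887 ≡ 3 (mod 4), so (29/5887) = +(5887/29).
Reduce top mod 29: now compute (0/29).
Top reduces to 0: gcd > 1, so the symbol is 0.

0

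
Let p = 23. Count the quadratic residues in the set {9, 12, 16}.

3

(9/23) = +1 → QR.
(12/23) = +1 → QR.
(16/23) = +1 → QR.
Total quadratic residues among the 3: 3.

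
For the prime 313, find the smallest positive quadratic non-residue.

(2/313) = +1, so 2 is a residue.
(3/313) = +1, so 3 is a residue.
(4/313) = +1, so 4 is a residue.
(5/313) = −1, so 5 is the smallest positive non-residue mod 313.

5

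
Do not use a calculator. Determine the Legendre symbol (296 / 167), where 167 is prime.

-1

Euler's criterion: (296/167) ≡ 129^83 (mod 167).
129^2 ≡ 108 (mod 167)
129^4 ≡ 141 (mod 167)
129^8 ≡ 8 (mod 167)
129^16 ≡ 64 (mod 167)
129^32 ≡ 88 (mod 167)
129^64 ≡ 62 (mod 167)
129^83 = 129^(64+16+2+1) ≡ 166 (mod 167).
Result is 166 ≡ −1, so (296/167) = −1.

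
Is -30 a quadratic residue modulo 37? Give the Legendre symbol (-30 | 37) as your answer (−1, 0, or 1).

Euler's criterion: (-30/37) ≡ 7^18 (mod 37).
7^2 ≡ 12 (mod 37)
7^4 ≡ 33 (mod 37)
7^8 ≡ 16 (mod 37)
7^16 ≡ 34 (mod 37)
7^18 = 7^(16+2) ≡ 1 (mod 37).
Result is 1, so (-30/37) = 1.

1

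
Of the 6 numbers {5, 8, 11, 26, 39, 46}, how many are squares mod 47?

1

(5/47) = -1 → non-residue.
(8/47) = +1 → QR.
(11/47) = -1 → non-residue.
(26/47) = -1 → non-residue.
(39/47) = -1 → non-residue.
(46/47) = -1 → non-residue.
Total quadratic residues among the 6: 1.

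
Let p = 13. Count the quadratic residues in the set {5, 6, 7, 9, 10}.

2

(5/13) = -1 → non-residue.
(6/13) = -1 → non-residue.
(7/13) = -1 → non-residue.
(9/13) = +1 → QR.
(10/13) = +1 → QR.
Total quadratic residues among the 5: 2.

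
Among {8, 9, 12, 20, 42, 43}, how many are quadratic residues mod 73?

(8/73) = +1 → QR.
(9/73) = +1 → QR.
(12/73) = +1 → QR.
(20/73) = -1 → non-residue.
(42/73) = -1 → non-residue.
(43/73) = -1 → non-residue.
Total quadratic residues among the 6: 3.

3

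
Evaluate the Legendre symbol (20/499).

Pull out 2^2: since 499 ≡ 3 (mod 8), (2/499) = -1, so (2/499)^2 = +1.
Reciprocity: 5 ≡ 1 and 499 ≡ 3 (mod 4), so (5/499) = +(499/5).
Reduce top mod 5: now compute (4/5).
Pull out 2^2: since 5 ≡ 5 (mod 8), (2/5) = -1, so (2/5)^2 = +1.
Reached (1/5) = 1. Collecting the sign flips along the way, the symbol is +1.

1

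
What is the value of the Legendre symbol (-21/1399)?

1

First reduce: -21 ≡ 1378 (mod 1399).
Pull out 2: since 1399 ≡ 7 (mod 8), (2/1399) = +1.
Reciprocity: 689 ≡ 1 and 1399 ≡ 3 (mod 4), so (689/1399) = +(1399/689).
Reduce top mod 689: now compute (21/689).
Reciprocity: 21 ≡ 1 and 689 ≡ 1 (mod 4), so (21/689) = +(689/21).
Reduce top mod 21: now compute (17/21).
Reciprocity: 17 ≡ 1 and 21 ≡ 1 (mod 4), so (17/21) = +(21/17).
Reduce top mod 17: now compute (4/17).
Pull out 2^2: since 17 ≡ 1 (mod 8), (2/17) = +1, so (2/17)^2 = +1.
Reached (1/17) = 1. Collecting the sign flips along the way, the symbol is +1.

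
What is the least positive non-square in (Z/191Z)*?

7

(2/191) = +1, so 2 is a residue.
(3/191) = +1, so 3 is a residue.
(4/191) = +1, so 4 is a residue.
(5/191) = +1, so 5 is a residue.
(6/191) = +1, so 6 is a residue.
(7/191) = −1, so 7 is the smallest positive non-residue mod 191.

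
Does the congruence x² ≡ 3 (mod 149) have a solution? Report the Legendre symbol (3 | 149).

Reciprocity: 3 ≡ 3 and 149 ≡ 1 (mod 4), so (3/149) = +(149/3).
Reduce top mod 3: now compute (2/3).
Pull out 2: since 3 ≡ 3 (mod 8), (2/3) = -1.
Reached (1/3) = 1. Collecting the sign flips along the way, the symbol is -1.

-1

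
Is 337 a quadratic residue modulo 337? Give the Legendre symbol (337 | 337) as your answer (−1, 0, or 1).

0

First reduce: 337 ≡ 0 (mod 337).
Top reduces to 0: gcd > 1, so the symbol is 0.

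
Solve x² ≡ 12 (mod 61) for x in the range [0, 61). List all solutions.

16, 45

61 ≡ 1 (mod 4), so we find a root by search.
Trying successive values, 16² = 256 ≡ 12 (mod 61). The other root is 61 − 16 = 45.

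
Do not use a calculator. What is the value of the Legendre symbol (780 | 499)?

First reduce: 780 ≡ 281 (mod 499).
Reciprocity: 281 ≡ 1 and 499 ≡ 3 (mod 4), so (281/499) = +(499/281).
Reduce top mod 281: now compute (218/281).
Pull out 2: since 281 ≡ 1 (mod 8), (2/281) = +1.
Reciprocity: 109 ≡ 1 and 281 ≡ 1 (mod 4), so (109/281) = +(281/109).
Reduce top mod 109: now compute (63/109).
Reciprocity: 63 ≡ 3 and 109 ≡ 1 (mod 4), so (63/109) = +(109/63).
Reduce top mod 63: now compute (46/63).
Pull out 2: since 63 ≡ 7 (mod 8), (2/63) = +1.
Reciprocity: 23 ≡ 3 and 63 ≡ 3 (mod 4), so (23/63) = −(63/23).
Reduce top mod 23: now compute (17/23).
Reciprocity: 17 ≡ 1 and 23 ≡ 3 (mod 4), so (17/23) = +(23/17).
Reduce top mod 17: now compute (6/17).
Pull out 2: since 17 ≡ 1 (mod 8), (2/17) = +1.
Reciprocity: 3 ≡ 3 and 17 ≡ 1 (mod 4), so (3/17) = +(17/3).
Reduce top mod 3: now compute (2/3).
Pull out 2: since 3 ≡ 3 (mod 8), (2/3) = -1.
Reached (1/3) = 1. Collecting the sign flips along the way, the symbol is +1.

1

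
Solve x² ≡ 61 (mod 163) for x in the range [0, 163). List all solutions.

77, 86

Since 163 ≡ 3 (mod 4), a square root of 61 is 61^((163+1)/4) = 61^41 mod 163.
Repeated squaring: 61^2≡135, 61^4≡132, 61^8≡146, 61^16≡126, 61^32≡65 (mod 163).
61^41 = 61^(32+8+1) ≡ 77 (mod 163).
Check: 77² = 5929 ≡ 61 (mod 163). The two roots are 77 and 86.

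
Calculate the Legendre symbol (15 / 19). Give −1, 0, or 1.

-1

Reciprocity: 15 ≡ 3 and 19 ≡ 3 (mod 4), so (15/19) = −(19/15).
Reduce top mod 15: now compute (4/15).
Pull out 2^2: since 15 ≡ 7 (mod 8), (2/15) = +1, so (2/15)^2 = +1.
Reached (1/15) = 1. Collecting the sign flips along the way, the symbol is -1.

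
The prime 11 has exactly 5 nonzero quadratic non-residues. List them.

2, 6, 7, 8, 10

Square k = 1,…,5 (k and 11−k give the same square):
1²=1, 2²=4, 3²=9, 4²≡5, 5²≡3 (mod 11).
The residues are {1, 3, 4, 5, 9}; the non-residues are the remaining 5 nonzero classes.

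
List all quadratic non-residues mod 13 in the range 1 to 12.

Square k = 1,…,6 (k and 13−k give the same square):
1²=1, 2²=4, 3²=9, 4²≡3, 5²≡12, 6²≡10 (mod 13).
The residues are {1, 3, 4, 9, 10, 12}; the non-residues are the remaining 6 nonzero classes.

2,5,6,7,8,11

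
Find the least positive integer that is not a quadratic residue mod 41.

3

(2/41) = +1, so 2 is a residue.
(3/41) = −1, so 3 is the smallest positive non-residue mod 41.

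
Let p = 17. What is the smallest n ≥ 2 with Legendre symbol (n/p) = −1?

3

(2/17) = +1, so 2 is a residue.
(3/17) = −1, so 3 is the smallest positive non-residue mod 17.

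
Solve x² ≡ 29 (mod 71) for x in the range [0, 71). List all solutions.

10, 61

Since 71 ≡ 3 (mod 4), a square root of 29 is 29^((71+1)/4) = 29^18 mod 71.
Repeated squaring: 29^2≡60, 29^4≡50, 29^8≡15, 29^16≡12 (mod 71).
29^18 = 29^(16+2) ≡ 10 (mod 71).
Check: 10² = 100 ≡ 29 (mod 71). The two roots are 10 and 61.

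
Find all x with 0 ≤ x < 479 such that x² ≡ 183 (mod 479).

Since 479 ≡ 3 (mod 4), a square root of 183 is 183^((479+1)/4) = 183^120 mod 479.
Repeated squaring: 183^2≡438, 183^4≡244, 183^8≡140, 183^16≡440, 183^32≡84, 183^64≡350 (mod 479).
183^120 = 183^(64+32+16+8) ≡ 396 (mod 479).
Check: 396² = 156816 ≡ 183 (mod 479). The two roots are 83 and 396.

83, 396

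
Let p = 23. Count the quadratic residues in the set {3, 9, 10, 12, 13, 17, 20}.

4

(3/23) = +1 → QR.
(9/23) = +1 → QR.
(10/23) = -1 → non-residue.
(12/23) = +1 → QR.
(13/23) = +1 → QR.
(17/23) = -1 → non-residue.
(20/23) = -1 → non-residue.
Total quadratic residues among the 7: 4.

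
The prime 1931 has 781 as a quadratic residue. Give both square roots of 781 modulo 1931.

Since 1931 ≡ 3 (mod 4), a square root of 781 is 781^((1931+1)/4) = 781^483 mod 1931.
Repeated squaring: 781^2≡1696, 781^4≡1157, 781^8≡466, 781^16≡884, 781^32≡1332, 781^64≡1566, 781^128≡1917, 781^256≡196 (mod 1931).
781^483 = 781^(256+128+64+32+2+1) ≡ 901 (mod 1931).
Check: 901² = 811801 ≡ 781 (mod 1931). The two roots are 901 and 1030.

901, 1030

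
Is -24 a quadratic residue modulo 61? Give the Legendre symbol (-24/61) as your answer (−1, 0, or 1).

First reduce: -24 ≡ 37 (mod 61).
Reciprocity: 37 ≡ 1 and 61 ≡ 1 (mod 4), so (37/61) = +(61/37).
Reduce top mod 37: now compute (24/37).
Pull out 2^3: since 37 ≡ 5 (mod 8), (2/37) = -1, so (2/37)^3 = -1.
Reciprocity: 3 ≡ 3 and 37 ≡ 1 (mod 4), so (3/37) = +(37/3).
Reduce top mod 3: now compute (1/3).
Reached (1/3) = 1. Collecting the sign flips along the way, the symbol is -1.

-1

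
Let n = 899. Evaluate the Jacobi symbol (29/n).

0

Reciprocity: 29 ≡ 1 and 899 ≡ 3 (mod 4), so (29/899) = +(899/29).
Reduce top mod 29: now compute (0/29).
Top reduces to 0: gcd > 1, so the symbol is 0.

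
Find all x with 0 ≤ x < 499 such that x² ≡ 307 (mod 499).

Since 499 ≡ 3 (mod 4), a square root of 307 is 307^((499+1)/4) = 307^125 mod 499.
Repeated squaring: 307^2≡437, 307^4≡351, 307^8≡447, 307^16≡209, 307^32≡268, 307^64≡467 (mod 499).
307^125 = 307^(64+32+16+8+4+1) ≡ 263 (mod 499).
Check: 263² = 69169 ≡ 307 (mod 499). The two roots are 236 and 263.

236, 263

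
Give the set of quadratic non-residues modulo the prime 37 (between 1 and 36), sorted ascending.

Square k = 1,…,18 (k and 37−k give the same square):
1²=1, 2²=4, 3²=9, 4²=16, 5²=25, 6²=36, 7²≡12, 8²≡27, 9²≡7, 10²≡26, 11²≡10, 12²≡33, 13²≡21, 14²≡11, 15²≡3, 16²≡34, 17²≡30, 18²≡28 (mod 37).
The residues are {1, 3, 4, 7, 9, 10, 11, 12, 16, 21, 25, 26, 27, 28, 30, 33, 34, 36}; the non-residues are the remaining 18 nonzero classes.

2 5 6 8 13 14 15 17 18 19 20 22 23 24 29 31 32 35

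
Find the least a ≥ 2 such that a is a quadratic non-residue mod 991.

(2/991) = +1, so 2 is a residue.
(3/991) = −1, so 3 is the smallest positive non-residue mod 991.

3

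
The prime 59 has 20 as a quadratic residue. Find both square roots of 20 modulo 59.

Since 59 ≡ 3 (mod 4), a square root of 20 is 20^((59+1)/4) = 20^15 mod 59.
Repeated squaring: 20^2≡46, 20^4≡51, 20^8≡5 (mod 59).
20^15 = 20^(8+4+2+1) ≡ 16 (mod 59).
Check: 16² = 256 ≡ 20 (mod 59). The two roots are 16 and 43.

16, 43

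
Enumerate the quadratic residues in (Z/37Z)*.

1, 3, 4, 7, 9, 10, 11, 12, 16, 21, 25, 26, 27, 28, 30, 33, 34, 36

Square k = 1,…,18 (k and 37−k give the same square):
1²=1, 2²=4, 3²=9, 4²=16, 5²=25, 6²=36, 7²≡12, 8²≡27, 9²≡7, 10²≡26, 11²≡10, 12²≡33, 13²≡21, 14²≡11, 15²≡3, 16²≡34, 17²≡30, 18²≡28 (mod 37).
So the quadratic residues mod 37 are {1, 3, 4, 7, 9, 10, 11, 12, 16, 21, 25, 26, 27, 28, 30, 33, 34, 36}.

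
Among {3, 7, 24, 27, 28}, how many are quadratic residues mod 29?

3

(3/29) = -1 → non-residue.
(7/29) = +1 → QR.
(24/29) = +1 → QR.
(27/29) = -1 → non-residue.
(28/29) = +1 → QR.
Total quadratic residues among the 5: 3.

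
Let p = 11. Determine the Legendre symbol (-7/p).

First reduce: -7 ≡ 4 (mod 11).
Pull out 2^2: since 11 ≡ 3 (mod 8), (2/11) = -1, so (2/11)^2 = +1.
Reached (1/11) = 1. Collecting the sign flips along the way, the symbol is +1.

1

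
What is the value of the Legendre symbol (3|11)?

1

Euler's criterion: (3/11) ≡ 3^5 (mod 11).
3^2 ≡ 9 (mod 11)
3^4 ≡ 4 (mod 11)
3^5 = 3^(4+1) ≡ 1 (mod 11).
Result is 1, so (3/11) = 1.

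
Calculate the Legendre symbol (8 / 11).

Pull out 2^3: since 11 ≡ 3 (mod 8), (2/11) = -1, so (2/11)^3 = -1.
Reached (1/11) = 1. Collecting the sign flips along the way, the symbol is -1.

-1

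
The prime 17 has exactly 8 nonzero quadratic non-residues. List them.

3, 5, 6, 7, 10, 11, 12, 14

Square k = 1,…,8 (k and 17−k give the same square):
1²=1, 2²=4, 3²=9, 4²=16, 5²≡8, 6²≡2, 7²≡15, 8²≡13 (mod 17).
The residues are {1, 2, 4, 8, 9, 13, 15, 16}; the non-residues are the remaining 8 nonzero classes.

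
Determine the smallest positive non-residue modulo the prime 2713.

(2/2713) = +1, so 2 is a residue.
(3/2713) = +1, so 3 is a residue.
(4/2713) = +1, so 4 is a residue.
(5/2713) = −1, so 5 is the smallest positive non-residue mod 2713.

5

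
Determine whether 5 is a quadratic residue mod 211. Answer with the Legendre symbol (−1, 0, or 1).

Euler's criterion: (5/211) ≡ 5^105 (mod 211).
5^2 ≡ 25 (mod 211)
5^4 ≡ 203 (mod 211)
5^8 ≡ 64 (mod 211)
5^16 ≡ 87 (mod 211)
5^32 ≡ 184 (mod 211)
5^64 ≡ 96 (mod 211)
5^105 = 5^(64+32+8+1) ≡ 1 (mod 211).
Result is 1, so (5/211) = 1.

1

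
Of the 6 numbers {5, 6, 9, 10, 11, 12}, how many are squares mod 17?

1

(5/17) = -1 → non-residue.
(6/17) = -1 → non-residue.
(9/17) = +1 → QR.
(10/17) = -1 → non-residue.
(11/17) = -1 → non-residue.
(12/17) = -1 → non-residue.
Total quadratic residues among the 6: 1.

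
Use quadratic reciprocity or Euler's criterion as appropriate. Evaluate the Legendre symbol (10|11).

-1

Euler's criterion: (10/11) ≡ 10^5 (mod 11).
10^2 ≡ 1 (mod 11)
10^4 ≡ 1 (mod 11)
10^5 = 10^(4+1) ≡ 10 (mod 11).
Result is 10 ≡ −1, so (10/11) = −1.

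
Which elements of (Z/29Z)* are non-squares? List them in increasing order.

Square k = 1,…,14 (k and 29−k give the same square):
1²=1, 2²=4, 3²=9, 4²=16, 5²=25, 6²≡7, 7²≡20, 8²≡6, 9²≡23, 10²≡13, 11²≡5, 12²≡28, 13²≡24, 14²≡22 (mod 29).
The residues are {1, 4, 5, 6, 7, 9, 13, 16, 20, 22, 23, 24, 25, 28}; the non-residues are the remaining 14 nonzero classes.

2,3,8,10,11,12,14,15,17,18,19,21,26,27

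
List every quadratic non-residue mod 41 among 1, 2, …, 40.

Square k = 1,…,20 (k and 41−k give the same square):
1²=1, 2²=4, 3²=9, 4²=16, 5²=25, 6²=36, 7²≡8, 8²≡23, 9²≡40, 10²≡18, 11²≡39, 12²≡21, 13²≡5, 14²≡32, 15²≡20, 16²≡10, 17²≡2, 18²≡37, 19²≡33, 20²≡31 (mod 41).
The residues are {1, 2, 4, 5, 8, 9, 10, 16, 18, 20, 21, 23, 25, 31, 32, 33, 36, 37, 39, 40}; the non-residues are the remaining 20 nonzero classes.

3, 6, 7, 11, 12, 13, 14, 15, 17, 19, 22, 24, 26, 27, 28, 29, 30, 34, 35, 38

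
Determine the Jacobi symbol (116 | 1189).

0

Pull out 2^2: since 1189 ≡ 5 (mod 8), (2/1189) = -1, so (2/1189)^2 = +1.
Reciprocity: 29 ≡ 1 and 1189 ≡ 1 (mod 4), so (29/1189) = +(1189/29).
Reduce top mod 29: now compute (0/29).
Top reduces to 0: gcd > 1, so the symbol is 0.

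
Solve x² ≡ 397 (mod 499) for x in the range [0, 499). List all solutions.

233, 266

Since 499 ≡ 3 (mod 4), a square root of 397 is 397^((499+1)/4) = 397^125 mod 499.
Repeated squaring: 397^2≡424, 397^4≡136, 397^8≡33, 397^16≡91, 397^32≡297, 397^64≡385 (mod 499).
397^125 = 397^(64+32+16+8+4+1) ≡ 233 (mod 499).
Check: 233² = 54289 ≡ 397 (mod 499). The two roots are 233 and 266.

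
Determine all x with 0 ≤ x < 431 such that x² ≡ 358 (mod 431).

Since 431 ≡ 3 (mod 4), a square root of 358 is 358^((431+1)/4) = 358^108 mod 431.
Repeated squaring: 358^2≡157, 358^4≡82, 358^8≡259, 358^16≡276, 358^32≡320, 358^64≡253 (mod 431).
358^108 = 358^(64+32+8+4) ≡ 97 (mod 431).
Check: 97² = 9409 ≡ 358 (mod 431). The two roots are 97 and 334.

97, 334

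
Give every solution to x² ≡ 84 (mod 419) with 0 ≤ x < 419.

Since 419 ≡ 3 (mod 4), a square root of 84 is 84^((419+1)/4) = 84^105 mod 419.
Repeated squaring: 84^2≡352, 84^4≡299, 84^8≡154, 84^16≡252, 84^32≡235, 84^64≡336 (mod 419).
84^105 = 84^(64+32+8+1) ≡ 92 (mod 419).
Check: 92² = 8464 ≡ 84 (mod 419). The two roots are 92 and 327.

92, 327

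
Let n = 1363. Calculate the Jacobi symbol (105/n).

1

Reciprocity: 105 ≡ 1 and 1363 ≡ 3 (mod 4), so (105/1363) = +(1363/105).
Reduce top mod 105: now compute (103/105).
Reciprocity: 103 ≡ 3 and 105 ≡ 1 (mod 4), so (103/105) = +(105/103).
Reduce top mod 103: now compute (2/103).
Pull out 2: since 103 ≡ 7 (mod 8), (2/103) = +1.
Reached (1/103) = 1. Collecting the sign flips along the way, the symbol is +1.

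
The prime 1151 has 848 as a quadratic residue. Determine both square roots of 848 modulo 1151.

522, 629

Since 1151 ≡ 3 (mod 4), a square root of 848 is 848^((1151+1)/4) = 848^288 mod 1151.
Repeated squaring: 848^2≡880, 848^4≡928, 848^8≡236, 848^16≡448, 848^32≡430, 848^64≡740, 848^128≡875, 848^256≡210 (mod 1151).
848^288 = 848^(256+32) ≡ 522 (mod 1151).
Check: 522² = 272484 ≡ 848 (mod 1151). The two roots are 522 and 629.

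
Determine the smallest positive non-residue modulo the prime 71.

7

(2/71) = +1, so 2 is a residue.
(3/71) = +1, so 3 is a residue.
(4/71) = +1, so 4 is a residue.
(5/71) = +1, so 5 is a residue.
(6/71) = +1, so 6 is a residue.
(7/71) = −1, so 7 is the smallest positive non-residue mod 71.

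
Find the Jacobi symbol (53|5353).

Reciprocity: 53 ≡ 1 and 5353 ≡ 1 (mod 4), so (53/5353) = +(5353/53).
Reduce top mod 53: now compute (0/53).
Top reduces to 0: gcd > 1, so the symbol is 0.

0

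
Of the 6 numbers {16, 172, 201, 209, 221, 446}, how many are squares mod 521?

2

(16/521) = +1 → QR.
(172/521) = -1 → non-residue.
(201/521) = +1 → QR.
(209/521) = -1 → non-residue.
(221/521) = -1 → non-residue.
(446/521) = -1 → non-residue.
Total quadratic residues among the 6: 2.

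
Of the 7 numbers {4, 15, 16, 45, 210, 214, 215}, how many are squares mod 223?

(4/223) = +1 → QR.
(15/223) = +1 → QR.
(16/223) = +1 → QR.
(45/223) = -1 → non-residue.
(210/223) = +1 → QR.
(214/223) = -1 → non-residue.
(215/223) = -1 → non-residue.
Total quadratic residues among the 7: 4.

4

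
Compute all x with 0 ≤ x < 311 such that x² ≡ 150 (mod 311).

Since 311 ≡ 3 (mod 4), a square root of 150 is 150^((311+1)/4) = 150^78 mod 311.
Repeated squaring: 150^2≡108, 150^4≡157, 150^8≡80, 150^16≡180, 150^32≡56, 150^64≡26 (mod 311).
150^78 = 150^(64+8+4+2) ≡ 147 (mod 311).
Check: 147² = 21609 ≡ 150 (mod 311). The two roots are 147 and 164.

147, 164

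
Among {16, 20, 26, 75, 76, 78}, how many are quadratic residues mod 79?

4

(16/79) = +1 → QR.
(20/79) = +1 → QR.
(26/79) = +1 → QR.
(75/79) = -1 → non-residue.
(76/79) = +1 → QR.
(78/79) = -1 → non-residue.
Total quadratic residues among the 6: 4.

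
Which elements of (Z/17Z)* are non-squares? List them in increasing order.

Square k = 1,…,8 (k and 17−k give the same square):
1²=1, 2²=4, 3²=9, 4²=16, 5²≡8, 6²≡2, 7²≡15, 8²≡13 (mod 17).
The residues are {1, 2, 4, 8, 9, 13, 15, 16}; the non-residues are the remaining 8 nonzero classes.

3,5,6,7,10,11,12,14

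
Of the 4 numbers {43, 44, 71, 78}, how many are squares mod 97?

2

(43/97) = +1 → QR.
(44/97) = +1 → QR.
(71/97) = -1 → non-residue.
(78/97) = -1 → non-residue.
Total quadratic residues among the 4: 2.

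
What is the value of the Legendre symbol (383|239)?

1

First reduce: 383 ≡ 144 (mod 239).
Pull out 2^4: since 239 ≡ 7 (mod 8), (2/239) = +1, so (2/239)^4 = +1.
Reciprocity: 9 ≡ 1 and 239 ≡ 3 (mod 4), so (9/239) = +(239/9).
Reduce top mod 9: now compute (5/9).
Reciprocity: 5 ≡ 1 and 9 ≡ 1 (mod 4), so (5/9) = +(9/5).
Reduce top mod 5: now compute (4/5).
Pull out 2^2: since 5 ≡ 5 (mod 8), (2/5) = -1, so (2/5)^2 = +1.
Reached (1/5) = 1. Collecting the sign flips along the way, the symbol is +1.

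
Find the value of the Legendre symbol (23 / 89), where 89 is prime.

Reciprocity: 23 ≡ 3 and 89 ≡ 1 (mod 4), so (23/89) = +(89/23).
Reduce top mod 23: now compute (20/23).
Pull out 2^2: since 23 ≡ 7 (mod 8), (2/23) = +1, so (2/23)^2 = +1.
Reciprocity: 5 ≡ 1 and 23 ≡ 3 (mod 4), so (5/23) = +(23/5).
Reduce top mod 5: now compute (3/5).
Reciprocity: 3 ≡ 3 and 5 ≡ 1 (mod 4), so (3/5) = +(5/3).
Reduce top mod 3: now compute (2/3).
Pull out 2: since 3 ≡ 3 (mod 8), (2/3) = -1.
Reached (1/3) = 1. Collecting the sign flips along the way, the symbol is -1.

-1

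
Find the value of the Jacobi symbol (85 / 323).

Reciprocity: 85 ≡ 1 and 323 ≡ 3 (mod 4), so (85/323) = +(323/85).
Reduce top mod 85: now compute (68/85).
Pull out 2^2: since 85 ≡ 5 (mod 8), (2/85) = -1, so (2/85)^2 = +1.
Reciprocity: 17 ≡ 1 and 85 ≡ 1 (mod 4), so (17/85) = +(85/17).
Reduce top mod 17: now compute (0/17).
Top reduces to 0: gcd > 1, so the symbol is 0.

0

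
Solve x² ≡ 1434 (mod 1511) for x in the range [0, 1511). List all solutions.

723, 788

Since 1511 ≡ 3 (mod 4), a square root of 1434 is 1434^((1511+1)/4) = 1434^378 mod 1511.
Repeated squaring: 1434^2≡1396, 1434^4≡1137, 1434^8≡864, 1434^16≡62, 1434^32≡822, 1434^64≡267, 1434^128≡272, 1434^256≡1456 (mod 1511).
1434^378 = 1434^(256+64+32+16+8+2) ≡ 788 (mod 1511).
Check: 788² = 620944 ≡ 1434 (mod 1511). The two roots are 723 and 788.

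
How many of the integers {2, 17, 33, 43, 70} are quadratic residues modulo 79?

(2/79) = +1 → QR.
(17/79) = -1 → non-residue.
(33/79) = -1 → non-residue.
(43/79) = -1 → non-residue.
(70/79) = -1 → non-residue.
Total quadratic residues among the 5: 1.

1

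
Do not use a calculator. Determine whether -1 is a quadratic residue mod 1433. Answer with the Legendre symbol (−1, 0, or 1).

First reduce: -1 ≡ 1432 (mod 1433).
Pull out 2^3: since 1433 ≡ 1 (mod 8), (2/1433) = +1, so (2/1433)^3 = +1.
Reciprocity: 179 ≡ 3 and 1433 ≡ 1 (mod 4), so (179/1433) = +(1433/179).
Reduce top mod 179: now compute (1/179).
Reached (1/179) = 1. Collecting the sign flips along the way, the symbol is +1.

1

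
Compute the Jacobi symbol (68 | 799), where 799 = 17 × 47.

0

Pull out 2^2: since 799 ≡ 7 (mod 8), (2/799) = +1, so (2/799)^2 = +1.
Reciprocity: 17 ≡ 1 and 799 ≡ 3 (mod 4), so (17/799) = +(799/17).
Reduce top mod 17: now compute (0/17).
Top reduces to 0: gcd > 1, so the symbol is 0.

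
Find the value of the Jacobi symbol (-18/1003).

First reduce: -18 ≡ 985 (mod 1003).
Reciprocity: 985 ≡ 1 and 1003 ≡ 3 (mod 4), so (985/1003) = +(1003/985).
Reduce top mod 985: now compute (18/985).
Pull out 2: since 985 ≡ 1 (mod 8), (2/985) = +1.
Reciprocity: 9 ≡ 1 and 985 ≡ 1 (mod 4), so (9/985) = +(985/9).
Reduce top mod 9: now compute (4/9).
Pull out 2^2: since 9 ≡ 1 (mod 8), (2/9) = +1, so (2/9)^2 = +1.
Reached (1/9) = 1. Collecting the sign flips along the way, the symbol is +1.

1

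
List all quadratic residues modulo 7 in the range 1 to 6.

1 2 4

Square k = 1,…,3 (k and 7−k give the same square):
1²=1, 2²=4, 3²≡2 (mod 7).
So the quadratic residues mod 7 are {1, 2, 4}.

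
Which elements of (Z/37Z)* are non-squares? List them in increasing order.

Square k = 1,…,18 (k and 37−k give the same square):
1²=1, 2²=4, 3²=9, 4²=16, 5²=25, 6²=36, 7²≡12, 8²≡27, 9²≡7, 10²≡26, 11²≡10, 12²≡33, 13²≡21, 14²≡11, 15²≡3, 16²≡34, 17²≡30, 18²≡28 (mod 37).
The residues are {1, 3, 4, 7, 9, 10, 11, 12, 16, 21, 25, 26, 27, 28, 30, 33, 34, 36}; the non-residues are the remaining 18 nonzero classes.

2,5,6,8,13,14,15,17,18,19,20,22,23,24,29,31,32,35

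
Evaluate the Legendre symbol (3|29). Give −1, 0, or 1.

Euler's criterion: (3/29) ≡ 3^14 (mod 29).
3^2 ≡ 9 (mod 29)
3^4 ≡ 23 (mod 29)
3^8 ≡ 7 (mod 29)
3^14 = 3^(8+4+2) ≡ 28 (mod 29).
Result is 28 ≡ −1, so (3/29) = −1.

-1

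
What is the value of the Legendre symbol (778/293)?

Euler's criterion: (778/293) ≡ 192^146 (mod 293).
192^2 ≡ 239 (mod 293)
192^4 ≡ 279 (mod 293)
192^8 ≡ 196 (mod 293)
192^16 ≡ 33 (mod 293)
192^32 ≡ 210 (mod 293)
192^64 ≡ 150 (mod 293)
192^128 ≡ 232 (mod 293)
192^146 = 192^(128+16+2) ≡ 292 (mod 293).
Result is 292 ≡ −1, so (778/293) = −1.

-1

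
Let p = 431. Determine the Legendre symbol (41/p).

1

Euler's criterion: (41/431) ≡ 41^215 (mod 431).
41^2 ≡ 388 (mod 431)
41^4 ≡ 125 (mod 431)
41^8 ≡ 109 (mod 431)
41^16 ≡ 244 (mod 431)
41^32 ≡ 58 (mod 431)
41^64 ≡ 347 (mod 431)
41^128 ≡ 160 (mod 431)
41^215 = 41^(128+64+16+4+2+1) ≡ 1 (mod 431).
Result is 1, so (41/431) = 1.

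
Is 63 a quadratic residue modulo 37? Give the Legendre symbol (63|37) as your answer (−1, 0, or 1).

1

First reduce: 63 ≡ 26 (mod 37).
Pull out 2: since 37 ≡ 5 (mod 8), (2/37) = -1.
Reciprocity: 13 ≡ 1 and 37 ≡ 1 (mod 4), so (13/37) = +(37/13).
Reduce top mod 13: now compute (11/13).
Reciprocity: 11 ≡ 3 and 13 ≡ 1 (mod 4), so (11/13) = +(13/11).
Reduce top mod 11: now compute (2/11).
Pull out 2: since 11 ≡ 3 (mod 8), (2/11) = -1.
Reached (1/11) = 1. Collecting the sign flips along the way, the symbol is +1.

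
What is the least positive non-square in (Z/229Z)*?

(2/229) = −1, so 2 is the smallest positive non-residue mod 229.

2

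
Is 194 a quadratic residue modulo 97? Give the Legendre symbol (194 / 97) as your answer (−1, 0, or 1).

0

First reduce: 194 ≡ 0 (mod 97).
Top reduces to 0: gcd > 1, so the symbol is 0.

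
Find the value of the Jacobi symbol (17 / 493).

Reciprocity: 17 ≡ 1 and 493 ≡ 1 (mod 4), so (17/493) = +(493/17).
Reduce top mod 17: now compute (0/17).
Top reduces to 0: gcd > 1, so the symbol is 0.

0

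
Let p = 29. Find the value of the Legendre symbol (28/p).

Euler's criterion: (28/29) ≡ 28^14 (mod 29).
28^2 ≡ 1 (mod 29)
28^4 ≡ 1 (mod 29)
28^8 ≡ 1 (mod 29)
28^14 = 28^(8+4+2) ≡ 1 (mod 29).
Result is 1, so (28/29) = 1.

1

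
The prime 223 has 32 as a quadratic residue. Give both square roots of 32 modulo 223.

Since 223 ≡ 3 (mod 4), a square root of 32 is 32^((223+1)/4) = 32^56 mod 223.
Repeated squaring: 32^2≡132, 32^4≡30, 32^8≡8, 32^16≡64, 32^32≡82 (mod 223).
32^56 = 32^(32+16+8) ≡ 60 (mod 223).
Check: 60² = 3600 ≡ 32 (mod 223). The two roots are 60 and 163.

60, 163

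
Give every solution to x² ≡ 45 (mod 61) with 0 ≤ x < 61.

17, 44

61 ≡ 1 (mod 4), so we find a root by search.
Trying successive values, 17² = 289 ≡ 45 (mod 61). The other root is 61 − 17 = 44.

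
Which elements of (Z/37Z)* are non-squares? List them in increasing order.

2, 5, 6, 8, 13, 14, 15, 17, 18, 19, 20, 22, 23, 24, 29, 31, 32, 35

Square k = 1,…,18 (k and 37−k give the same square):
1²=1, 2²=4, 3²=9, 4²=16, 5²=25, 6²=36, 7²≡12, 8²≡27, 9²≡7, 10²≡26, 11²≡10, 12²≡33, 13²≡21, 14²≡11, 15²≡3, 16²≡34, 17²≡30, 18²≡28 (mod 37).
The residues are {1, 3, 4, 7, 9, 10, 11, 12, 16, 21, 25, 26, 27, 28, 30, 33, 34, 36}; the non-residues are the remaining 18 nonzero classes.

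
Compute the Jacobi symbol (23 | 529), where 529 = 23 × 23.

0

Reciprocity: 23 ≡ 3 and 529 ≡ 1 (mod 4), so (23/529) = +(529/23).
Reduce top mod 23: now compute (0/23).
Top reduces to 0: gcd > 1, so the symbol is 0.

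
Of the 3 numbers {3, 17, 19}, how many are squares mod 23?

(3/23) = +1 → QR.
(17/23) = -1 → non-residue.
(19/23) = -1 → non-residue.
Total quadratic residues among the 3: 1.

1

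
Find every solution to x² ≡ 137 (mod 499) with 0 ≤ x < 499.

Since 499 ≡ 3 (mod 4), a square root of 137 is 137^((499+1)/4) = 137^125 mod 499.
Repeated squaring: 137^2≡306, 137^4≡323, 137^8≡38, 137^16≡446, 137^32≡314, 137^64≡293 (mod 499).
137^125 = 137^(64+32+16+8+4+1) ≡ 253 (mod 499).
Check: 253² = 64009 ≡ 137 (mod 499). The two roots are 246 and 253.

246, 253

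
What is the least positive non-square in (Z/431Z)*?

(2/431) = +1, so 2 is a residue.
(3/431) = +1, so 3 is a residue.
(4/431) = +1, so 4 is a residue.
(5/431) = +1, so 5 is a residue.
(6/431) = +1, so 6 is a residue.
(7/431) = −1, so 7 is the smallest positive non-residue mod 431.

7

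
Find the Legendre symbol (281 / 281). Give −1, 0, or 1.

0

First reduce: 281 ≡ 0 (mod 281).
Top reduces to 0: gcd > 1, so the symbol is 0.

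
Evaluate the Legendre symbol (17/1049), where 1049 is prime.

Euler's criterion: (17/1049) ≡ 17^524 (mod 1049).
17^2 ≡ 289 (mod 1049)
17^4 ≡ 650 (mod 1049)
17^8 ≡ 802 (mod 1049)
17^16 ≡ 167 (mod 1049)
17^32 ≡ 615 (mod 1049)
17^64 ≡ 585 (mod 1049)
17^128 ≡ 251 (mod 1049)
17^256 ≡ 61 (mod 1049)
17^512 ≡ 574 (mod 1049)
17^524 = 17^(512+8+4) ≡ 1048 (mod 1049).
Result is 1048 ≡ −1, so (17/1049) = −1.

-1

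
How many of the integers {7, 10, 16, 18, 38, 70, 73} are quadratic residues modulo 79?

5

(7/79) = -1 → non-residue.
(10/79) = +1 → QR.
(16/79) = +1 → QR.
(18/79) = +1 → QR.
(38/79) = +1 → QR.
(70/79) = -1 → non-residue.
(73/79) = +1 → QR.
Total quadratic residues among the 7: 5.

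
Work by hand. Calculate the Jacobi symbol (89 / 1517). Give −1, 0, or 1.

1

Reciprocity: 89 ≡ 1 and 1517 ≡ 1 (mod 4), so (89/1517) = +(1517/89).
Reduce top mod 89: now compute (4/89).
Pull out 2^2: since 89 ≡ 1 (mod 8), (2/89) = +1, so (2/89)^2 = +1.
Reached (1/89) = 1. Collecting the sign flips along the way, the symbol is +1.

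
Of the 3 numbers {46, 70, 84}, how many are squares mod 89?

1

(46/89) = -1 → non-residue.
(70/89) = -1 → non-residue.
(84/89) = +1 → QR.
Total quadratic residues among the 3: 1.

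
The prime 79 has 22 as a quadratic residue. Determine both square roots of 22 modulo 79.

Since 79 ≡ 3 (mod 4), a square root of 22 is 22^((79+1)/4) = 22^20 mod 79.
Repeated squaring: 22^2≡10, 22^4≡21, 22^8≡46, 22^16≡62 (mod 79).
22^20 = 22^(16+4) ≡ 38 (mod 79).
Check: 38² = 1444 ≡ 22 (mod 79). The two roots are 38 and 41.

38, 41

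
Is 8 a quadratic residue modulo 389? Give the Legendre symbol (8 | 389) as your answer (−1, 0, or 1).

Euler's criterion: (8/389) ≡ 8^194 (mod 389).
8^2 ≡ 64 (mod 389)
8^4 ≡ 206 (mod 389)
8^8 ≡ 35 (mod 389)
8^16 ≡ 58 (mod 389)
8^32 ≡ 252 (mod 389)
8^64 ≡ 97 (mod 389)
8^128 ≡ 73 (mod 389)
8^194 = 8^(128+64+2) ≡ 388 (mod 389).
Result is 388 ≡ −1, so (8/389) = −1.

-1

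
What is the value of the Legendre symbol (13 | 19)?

-1

Euler's criterion: (13/19) ≡ 13^9 (mod 19).
13^2 ≡ 17 (mod 19)
13^4 ≡ 4 (mod 19)
13^8 ≡ 16 (mod 19)
13^9 = 13^(8+1) ≡ 18 (mod 19).
Result is 18 ≡ −1, so (13/19) = −1.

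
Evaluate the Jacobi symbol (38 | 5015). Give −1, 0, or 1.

1

Pull out 2: since 5015 ≡ 7 (mod 8), (2/5015) = +1.
Reciprocity: 19 ≡ 3 and 5015 ≡ 3 (mod 4), so (19/5015) = −(5015/19).
Reduce top mod 19: now compute (18/19).
Pull out 2: since 19 ≡ 3 (mod 8), (2/19) = -1.
Reciprocity: 9 ≡ 1 and 19 ≡ 3 (mod 4), so (9/19) = +(19/9).
Reduce top mod 9: now compute (1/9).
Reached (1/9) = 1. Collecting the sign flips along the way, the symbol is +1.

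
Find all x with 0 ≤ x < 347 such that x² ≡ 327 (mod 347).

Since 347 ≡ 3 (mod 4), a square root of 327 is 327^((347+1)/4) = 327^87 mod 347.
Repeated squaring: 327^2≡53, 327^4≡33, 327^8≡48, 327^16≡222, 327^32≡10, 327^64≡100 (mod 347).
327^87 = 327^(64+16+4+2+1) ≡ 158 (mod 347).
Check: 158² = 24964 ≡ 327 (mod 347). The two roots are 158 and 189.

158, 189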